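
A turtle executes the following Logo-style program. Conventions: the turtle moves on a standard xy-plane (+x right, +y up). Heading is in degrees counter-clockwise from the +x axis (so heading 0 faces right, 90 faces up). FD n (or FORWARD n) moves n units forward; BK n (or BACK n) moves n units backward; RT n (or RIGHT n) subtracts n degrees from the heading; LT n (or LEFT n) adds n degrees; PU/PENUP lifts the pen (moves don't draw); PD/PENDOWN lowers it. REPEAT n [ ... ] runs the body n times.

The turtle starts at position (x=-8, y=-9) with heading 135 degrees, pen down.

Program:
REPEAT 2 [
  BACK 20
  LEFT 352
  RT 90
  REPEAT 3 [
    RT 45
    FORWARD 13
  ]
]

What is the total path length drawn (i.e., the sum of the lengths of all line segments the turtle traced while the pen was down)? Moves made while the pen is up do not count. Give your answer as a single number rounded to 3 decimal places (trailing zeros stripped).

Answer: 118

Derivation:
Executing turtle program step by step:
Start: pos=(-8,-9), heading=135, pen down
REPEAT 2 [
  -- iteration 1/2 --
  BK 20: (-8,-9) -> (6.142,-23.142) [heading=135, draw]
  LT 352: heading 135 -> 127
  RT 90: heading 127 -> 37
  REPEAT 3 [
    -- iteration 1/3 --
    RT 45: heading 37 -> 352
    FD 13: (6.142,-23.142) -> (19.016,-24.951) [heading=352, draw]
    -- iteration 2/3 --
    RT 45: heading 352 -> 307
    FD 13: (19.016,-24.951) -> (26.839,-35.334) [heading=307, draw]
    -- iteration 3/3 --
    RT 45: heading 307 -> 262
    FD 13: (26.839,-35.334) -> (25.03,-48.207) [heading=262, draw]
  ]
  -- iteration 2/2 --
  BK 20: (25.03,-48.207) -> (27.813,-28.402) [heading=262, draw]
  LT 352: heading 262 -> 254
  RT 90: heading 254 -> 164
  REPEAT 3 [
    -- iteration 1/3 --
    RT 45: heading 164 -> 119
    FD 13: (27.813,-28.402) -> (21.511,-17.032) [heading=119, draw]
    -- iteration 2/3 --
    RT 45: heading 119 -> 74
    FD 13: (21.511,-17.032) -> (25.094,-4.535) [heading=74, draw]
    -- iteration 3/3 --
    RT 45: heading 74 -> 29
    FD 13: (25.094,-4.535) -> (36.464,1.767) [heading=29, draw]
  ]
]
Final: pos=(36.464,1.767), heading=29, 8 segment(s) drawn

Segment lengths:
  seg 1: (-8,-9) -> (6.142,-23.142), length = 20
  seg 2: (6.142,-23.142) -> (19.016,-24.951), length = 13
  seg 3: (19.016,-24.951) -> (26.839,-35.334), length = 13
  seg 4: (26.839,-35.334) -> (25.03,-48.207), length = 13
  seg 5: (25.03,-48.207) -> (27.813,-28.402), length = 20
  seg 6: (27.813,-28.402) -> (21.511,-17.032), length = 13
  seg 7: (21.511,-17.032) -> (25.094,-4.535), length = 13
  seg 8: (25.094,-4.535) -> (36.464,1.767), length = 13
Total = 118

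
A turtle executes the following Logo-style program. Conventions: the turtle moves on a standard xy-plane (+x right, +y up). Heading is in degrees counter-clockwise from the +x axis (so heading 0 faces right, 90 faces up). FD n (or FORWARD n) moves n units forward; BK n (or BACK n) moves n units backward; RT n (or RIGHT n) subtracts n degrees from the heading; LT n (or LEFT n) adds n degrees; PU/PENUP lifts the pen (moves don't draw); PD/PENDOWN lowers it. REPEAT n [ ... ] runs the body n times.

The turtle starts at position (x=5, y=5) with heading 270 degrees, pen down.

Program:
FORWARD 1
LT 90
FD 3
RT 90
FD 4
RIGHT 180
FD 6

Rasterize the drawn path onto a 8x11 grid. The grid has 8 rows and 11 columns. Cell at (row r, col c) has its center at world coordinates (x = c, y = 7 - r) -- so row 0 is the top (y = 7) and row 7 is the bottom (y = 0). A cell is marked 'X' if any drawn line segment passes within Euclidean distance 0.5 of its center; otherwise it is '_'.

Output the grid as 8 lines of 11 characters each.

Segment 0: (5,5) -> (5,4)
Segment 1: (5,4) -> (8,4)
Segment 2: (8,4) -> (8,-0)
Segment 3: (8,-0) -> (8,6)

Answer: ___________
________X__
_____X__X__
_____XXXX__
________X__
________X__
________X__
________X__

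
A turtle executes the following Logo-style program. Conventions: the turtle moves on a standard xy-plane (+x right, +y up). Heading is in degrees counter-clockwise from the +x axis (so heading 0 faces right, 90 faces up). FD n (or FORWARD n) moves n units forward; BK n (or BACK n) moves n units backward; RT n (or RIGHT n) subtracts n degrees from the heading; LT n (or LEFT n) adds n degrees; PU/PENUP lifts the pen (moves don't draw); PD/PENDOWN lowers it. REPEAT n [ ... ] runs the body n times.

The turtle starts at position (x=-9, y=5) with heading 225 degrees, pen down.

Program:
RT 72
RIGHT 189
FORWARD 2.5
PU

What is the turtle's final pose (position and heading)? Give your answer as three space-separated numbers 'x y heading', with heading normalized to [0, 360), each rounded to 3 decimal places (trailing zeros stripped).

Answer: -6.977 3.531 324

Derivation:
Executing turtle program step by step:
Start: pos=(-9,5), heading=225, pen down
RT 72: heading 225 -> 153
RT 189: heading 153 -> 324
FD 2.5: (-9,5) -> (-6.977,3.531) [heading=324, draw]
PU: pen up
Final: pos=(-6.977,3.531), heading=324, 1 segment(s) drawn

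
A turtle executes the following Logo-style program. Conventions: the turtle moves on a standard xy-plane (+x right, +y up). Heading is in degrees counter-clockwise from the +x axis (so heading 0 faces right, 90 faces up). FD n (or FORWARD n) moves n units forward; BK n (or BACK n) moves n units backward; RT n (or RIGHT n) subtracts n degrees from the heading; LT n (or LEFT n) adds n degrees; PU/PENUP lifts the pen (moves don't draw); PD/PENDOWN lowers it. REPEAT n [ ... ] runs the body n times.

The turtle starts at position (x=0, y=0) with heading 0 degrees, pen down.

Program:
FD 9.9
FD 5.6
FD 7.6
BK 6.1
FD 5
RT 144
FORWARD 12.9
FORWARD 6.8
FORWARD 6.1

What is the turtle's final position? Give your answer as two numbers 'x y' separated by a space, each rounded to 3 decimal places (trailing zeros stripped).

Answer: 1.127 -15.165

Derivation:
Executing turtle program step by step:
Start: pos=(0,0), heading=0, pen down
FD 9.9: (0,0) -> (9.9,0) [heading=0, draw]
FD 5.6: (9.9,0) -> (15.5,0) [heading=0, draw]
FD 7.6: (15.5,0) -> (23.1,0) [heading=0, draw]
BK 6.1: (23.1,0) -> (17,0) [heading=0, draw]
FD 5: (17,0) -> (22,0) [heading=0, draw]
RT 144: heading 0 -> 216
FD 12.9: (22,0) -> (11.564,-7.582) [heading=216, draw]
FD 6.8: (11.564,-7.582) -> (6.062,-11.579) [heading=216, draw]
FD 6.1: (6.062,-11.579) -> (1.127,-15.165) [heading=216, draw]
Final: pos=(1.127,-15.165), heading=216, 8 segment(s) drawn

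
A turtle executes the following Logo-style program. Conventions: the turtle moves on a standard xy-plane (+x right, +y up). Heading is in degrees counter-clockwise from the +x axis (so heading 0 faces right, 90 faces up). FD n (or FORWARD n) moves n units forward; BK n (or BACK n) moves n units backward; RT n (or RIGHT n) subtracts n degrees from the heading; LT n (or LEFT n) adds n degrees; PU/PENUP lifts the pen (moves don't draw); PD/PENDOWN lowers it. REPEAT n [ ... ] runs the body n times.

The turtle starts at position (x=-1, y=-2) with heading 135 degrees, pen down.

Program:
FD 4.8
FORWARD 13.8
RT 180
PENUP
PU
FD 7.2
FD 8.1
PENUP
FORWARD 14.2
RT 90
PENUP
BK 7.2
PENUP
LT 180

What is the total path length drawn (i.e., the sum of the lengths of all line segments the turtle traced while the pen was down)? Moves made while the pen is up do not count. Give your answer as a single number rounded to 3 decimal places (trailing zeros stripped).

Answer: 18.6

Derivation:
Executing turtle program step by step:
Start: pos=(-1,-2), heading=135, pen down
FD 4.8: (-1,-2) -> (-4.394,1.394) [heading=135, draw]
FD 13.8: (-4.394,1.394) -> (-14.152,11.152) [heading=135, draw]
RT 180: heading 135 -> 315
PU: pen up
PU: pen up
FD 7.2: (-14.152,11.152) -> (-9.061,6.061) [heading=315, move]
FD 8.1: (-9.061,6.061) -> (-3.333,0.333) [heading=315, move]
PU: pen up
FD 14.2: (-3.333,0.333) -> (6.707,-9.707) [heading=315, move]
RT 90: heading 315 -> 225
PU: pen up
BK 7.2: (6.707,-9.707) -> (11.799,-4.616) [heading=225, move]
PU: pen up
LT 180: heading 225 -> 45
Final: pos=(11.799,-4.616), heading=45, 2 segment(s) drawn

Segment lengths:
  seg 1: (-1,-2) -> (-4.394,1.394), length = 4.8
  seg 2: (-4.394,1.394) -> (-14.152,11.152), length = 13.8
Total = 18.6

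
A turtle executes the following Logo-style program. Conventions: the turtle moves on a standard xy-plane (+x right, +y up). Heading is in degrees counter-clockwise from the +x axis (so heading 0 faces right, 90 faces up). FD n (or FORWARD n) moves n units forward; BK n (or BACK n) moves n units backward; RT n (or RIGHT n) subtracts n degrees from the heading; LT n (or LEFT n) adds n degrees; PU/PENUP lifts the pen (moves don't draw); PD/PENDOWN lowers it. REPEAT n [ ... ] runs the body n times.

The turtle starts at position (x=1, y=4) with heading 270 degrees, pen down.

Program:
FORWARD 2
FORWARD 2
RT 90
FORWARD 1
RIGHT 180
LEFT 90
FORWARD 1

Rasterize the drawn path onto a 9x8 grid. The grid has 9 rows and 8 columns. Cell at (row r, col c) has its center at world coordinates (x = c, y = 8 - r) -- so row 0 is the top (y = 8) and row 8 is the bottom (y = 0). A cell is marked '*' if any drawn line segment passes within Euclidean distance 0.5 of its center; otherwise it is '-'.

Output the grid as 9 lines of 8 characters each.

Answer: --------
--------
--------
--------
-*------
-*------
-*------
**------
**------

Derivation:
Segment 0: (1,4) -> (1,2)
Segment 1: (1,2) -> (1,0)
Segment 2: (1,0) -> (-0,0)
Segment 3: (-0,0) -> (-0,1)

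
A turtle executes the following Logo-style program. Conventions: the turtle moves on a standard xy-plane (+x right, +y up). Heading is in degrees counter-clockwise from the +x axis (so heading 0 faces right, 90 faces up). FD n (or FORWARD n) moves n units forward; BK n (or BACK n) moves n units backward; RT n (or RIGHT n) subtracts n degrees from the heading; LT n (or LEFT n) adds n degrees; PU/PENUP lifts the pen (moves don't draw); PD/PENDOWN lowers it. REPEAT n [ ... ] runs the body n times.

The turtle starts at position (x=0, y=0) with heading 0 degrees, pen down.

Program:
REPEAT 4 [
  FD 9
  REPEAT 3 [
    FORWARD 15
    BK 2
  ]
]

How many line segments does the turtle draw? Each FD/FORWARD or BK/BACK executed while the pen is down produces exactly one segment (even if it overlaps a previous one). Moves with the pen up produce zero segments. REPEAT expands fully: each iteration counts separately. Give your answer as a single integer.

Executing turtle program step by step:
Start: pos=(0,0), heading=0, pen down
REPEAT 4 [
  -- iteration 1/4 --
  FD 9: (0,0) -> (9,0) [heading=0, draw]
  REPEAT 3 [
    -- iteration 1/3 --
    FD 15: (9,0) -> (24,0) [heading=0, draw]
    BK 2: (24,0) -> (22,0) [heading=0, draw]
    -- iteration 2/3 --
    FD 15: (22,0) -> (37,0) [heading=0, draw]
    BK 2: (37,0) -> (35,0) [heading=0, draw]
    -- iteration 3/3 --
    FD 15: (35,0) -> (50,0) [heading=0, draw]
    BK 2: (50,0) -> (48,0) [heading=0, draw]
  ]
  -- iteration 2/4 --
  FD 9: (48,0) -> (57,0) [heading=0, draw]
  REPEAT 3 [
    -- iteration 1/3 --
    FD 15: (57,0) -> (72,0) [heading=0, draw]
    BK 2: (72,0) -> (70,0) [heading=0, draw]
    -- iteration 2/3 --
    FD 15: (70,0) -> (85,0) [heading=0, draw]
    BK 2: (85,0) -> (83,0) [heading=0, draw]
    -- iteration 3/3 --
    FD 15: (83,0) -> (98,0) [heading=0, draw]
    BK 2: (98,0) -> (96,0) [heading=0, draw]
  ]
  -- iteration 3/4 --
  FD 9: (96,0) -> (105,0) [heading=0, draw]
  REPEAT 3 [
    -- iteration 1/3 --
    FD 15: (105,0) -> (120,0) [heading=0, draw]
    BK 2: (120,0) -> (118,0) [heading=0, draw]
    -- iteration 2/3 --
    FD 15: (118,0) -> (133,0) [heading=0, draw]
    BK 2: (133,0) -> (131,0) [heading=0, draw]
    -- iteration 3/3 --
    FD 15: (131,0) -> (146,0) [heading=0, draw]
    BK 2: (146,0) -> (144,0) [heading=0, draw]
  ]
  -- iteration 4/4 --
  FD 9: (144,0) -> (153,0) [heading=0, draw]
  REPEAT 3 [
    -- iteration 1/3 --
    FD 15: (153,0) -> (168,0) [heading=0, draw]
    BK 2: (168,0) -> (166,0) [heading=0, draw]
    -- iteration 2/3 --
    FD 15: (166,0) -> (181,0) [heading=0, draw]
    BK 2: (181,0) -> (179,0) [heading=0, draw]
    -- iteration 3/3 --
    FD 15: (179,0) -> (194,0) [heading=0, draw]
    BK 2: (194,0) -> (192,0) [heading=0, draw]
  ]
]
Final: pos=(192,0), heading=0, 28 segment(s) drawn
Segments drawn: 28

Answer: 28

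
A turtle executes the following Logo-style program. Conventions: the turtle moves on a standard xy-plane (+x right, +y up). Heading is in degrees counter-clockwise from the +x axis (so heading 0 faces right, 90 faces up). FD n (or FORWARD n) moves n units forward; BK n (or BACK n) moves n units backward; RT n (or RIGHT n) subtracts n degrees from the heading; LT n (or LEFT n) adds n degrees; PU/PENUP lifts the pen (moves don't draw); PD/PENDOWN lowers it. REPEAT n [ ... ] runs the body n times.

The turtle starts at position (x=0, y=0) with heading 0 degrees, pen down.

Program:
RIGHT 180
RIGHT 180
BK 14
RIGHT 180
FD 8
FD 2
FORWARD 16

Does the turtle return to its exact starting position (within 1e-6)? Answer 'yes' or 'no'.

Executing turtle program step by step:
Start: pos=(0,0), heading=0, pen down
RT 180: heading 0 -> 180
RT 180: heading 180 -> 0
BK 14: (0,0) -> (-14,0) [heading=0, draw]
RT 180: heading 0 -> 180
FD 8: (-14,0) -> (-22,0) [heading=180, draw]
FD 2: (-22,0) -> (-24,0) [heading=180, draw]
FD 16: (-24,0) -> (-40,0) [heading=180, draw]
Final: pos=(-40,0), heading=180, 4 segment(s) drawn

Start position: (0, 0)
Final position: (-40, 0)
Distance = 40; >= 1e-6 -> NOT closed

Answer: no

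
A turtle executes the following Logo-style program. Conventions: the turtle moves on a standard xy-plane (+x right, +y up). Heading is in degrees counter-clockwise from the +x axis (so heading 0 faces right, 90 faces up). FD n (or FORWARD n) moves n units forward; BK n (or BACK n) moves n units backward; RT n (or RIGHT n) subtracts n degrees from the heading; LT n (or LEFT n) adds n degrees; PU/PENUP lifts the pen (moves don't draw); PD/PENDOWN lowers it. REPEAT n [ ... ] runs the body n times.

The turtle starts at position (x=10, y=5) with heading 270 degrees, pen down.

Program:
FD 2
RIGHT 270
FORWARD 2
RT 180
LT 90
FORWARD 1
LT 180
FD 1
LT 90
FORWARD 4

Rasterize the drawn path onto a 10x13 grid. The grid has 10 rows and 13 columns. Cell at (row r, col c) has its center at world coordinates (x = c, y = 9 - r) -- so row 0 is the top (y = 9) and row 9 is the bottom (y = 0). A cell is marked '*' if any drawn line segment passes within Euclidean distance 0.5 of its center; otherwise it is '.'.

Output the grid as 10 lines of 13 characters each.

Answer: .............
.............
.............
.............
..........*..
..........*..
........*****
............*
.............
.............

Derivation:
Segment 0: (10,5) -> (10,3)
Segment 1: (10,3) -> (12,3)
Segment 2: (12,3) -> (12,2)
Segment 3: (12,2) -> (12,3)
Segment 4: (12,3) -> (8,3)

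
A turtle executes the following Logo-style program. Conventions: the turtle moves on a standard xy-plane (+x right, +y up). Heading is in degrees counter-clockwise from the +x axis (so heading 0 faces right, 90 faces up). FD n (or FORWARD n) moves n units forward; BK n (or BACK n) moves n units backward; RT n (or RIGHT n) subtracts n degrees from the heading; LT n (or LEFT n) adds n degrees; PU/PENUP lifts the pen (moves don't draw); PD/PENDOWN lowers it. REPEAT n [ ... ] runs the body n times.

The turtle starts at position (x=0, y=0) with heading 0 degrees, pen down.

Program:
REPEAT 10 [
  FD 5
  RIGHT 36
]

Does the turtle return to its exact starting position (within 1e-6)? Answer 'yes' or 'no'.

Answer: yes

Derivation:
Executing turtle program step by step:
Start: pos=(0,0), heading=0, pen down
REPEAT 10 [
  -- iteration 1/10 --
  FD 5: (0,0) -> (5,0) [heading=0, draw]
  RT 36: heading 0 -> 324
  -- iteration 2/10 --
  FD 5: (5,0) -> (9.045,-2.939) [heading=324, draw]
  RT 36: heading 324 -> 288
  -- iteration 3/10 --
  FD 5: (9.045,-2.939) -> (10.59,-7.694) [heading=288, draw]
  RT 36: heading 288 -> 252
  -- iteration 4/10 --
  FD 5: (10.59,-7.694) -> (9.045,-12.449) [heading=252, draw]
  RT 36: heading 252 -> 216
  -- iteration 5/10 --
  FD 5: (9.045,-12.449) -> (5,-15.388) [heading=216, draw]
  RT 36: heading 216 -> 180
  -- iteration 6/10 --
  FD 5: (5,-15.388) -> (0,-15.388) [heading=180, draw]
  RT 36: heading 180 -> 144
  -- iteration 7/10 --
  FD 5: (0,-15.388) -> (-4.045,-12.449) [heading=144, draw]
  RT 36: heading 144 -> 108
  -- iteration 8/10 --
  FD 5: (-4.045,-12.449) -> (-5.59,-7.694) [heading=108, draw]
  RT 36: heading 108 -> 72
  -- iteration 9/10 --
  FD 5: (-5.59,-7.694) -> (-4.045,-2.939) [heading=72, draw]
  RT 36: heading 72 -> 36
  -- iteration 10/10 --
  FD 5: (-4.045,-2.939) -> (0,0) [heading=36, draw]
  RT 36: heading 36 -> 0
]
Final: pos=(0,0), heading=0, 10 segment(s) drawn

Start position: (0, 0)
Final position: (0, 0)
Distance = 0; < 1e-6 -> CLOSED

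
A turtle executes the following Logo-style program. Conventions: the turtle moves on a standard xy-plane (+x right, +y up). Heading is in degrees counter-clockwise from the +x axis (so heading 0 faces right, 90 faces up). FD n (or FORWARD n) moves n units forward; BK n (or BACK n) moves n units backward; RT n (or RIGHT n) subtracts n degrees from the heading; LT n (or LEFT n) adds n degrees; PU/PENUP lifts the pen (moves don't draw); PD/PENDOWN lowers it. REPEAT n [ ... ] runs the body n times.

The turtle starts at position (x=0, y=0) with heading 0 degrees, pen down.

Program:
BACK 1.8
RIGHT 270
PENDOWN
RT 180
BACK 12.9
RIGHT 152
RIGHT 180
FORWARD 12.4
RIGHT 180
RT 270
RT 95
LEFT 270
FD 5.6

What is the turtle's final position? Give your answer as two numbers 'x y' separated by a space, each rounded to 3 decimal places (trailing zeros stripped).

Answer: 9.176 4.14

Derivation:
Executing turtle program step by step:
Start: pos=(0,0), heading=0, pen down
BK 1.8: (0,0) -> (-1.8,0) [heading=0, draw]
RT 270: heading 0 -> 90
PD: pen down
RT 180: heading 90 -> 270
BK 12.9: (-1.8,0) -> (-1.8,12.9) [heading=270, draw]
RT 152: heading 270 -> 118
RT 180: heading 118 -> 298
FD 12.4: (-1.8,12.9) -> (4.021,1.951) [heading=298, draw]
RT 180: heading 298 -> 118
RT 270: heading 118 -> 208
RT 95: heading 208 -> 113
LT 270: heading 113 -> 23
FD 5.6: (4.021,1.951) -> (9.176,4.14) [heading=23, draw]
Final: pos=(9.176,4.14), heading=23, 4 segment(s) drawn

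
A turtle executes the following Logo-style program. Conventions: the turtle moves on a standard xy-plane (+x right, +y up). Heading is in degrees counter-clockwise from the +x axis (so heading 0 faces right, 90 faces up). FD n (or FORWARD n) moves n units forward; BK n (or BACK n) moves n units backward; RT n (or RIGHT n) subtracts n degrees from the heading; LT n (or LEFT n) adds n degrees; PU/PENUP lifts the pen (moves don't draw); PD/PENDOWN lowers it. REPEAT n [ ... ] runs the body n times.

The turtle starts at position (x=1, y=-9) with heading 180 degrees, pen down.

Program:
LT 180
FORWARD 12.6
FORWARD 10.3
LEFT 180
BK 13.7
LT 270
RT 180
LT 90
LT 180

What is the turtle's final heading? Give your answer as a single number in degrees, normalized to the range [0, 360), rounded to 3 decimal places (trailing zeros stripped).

Answer: 180

Derivation:
Executing turtle program step by step:
Start: pos=(1,-9), heading=180, pen down
LT 180: heading 180 -> 0
FD 12.6: (1,-9) -> (13.6,-9) [heading=0, draw]
FD 10.3: (13.6,-9) -> (23.9,-9) [heading=0, draw]
LT 180: heading 0 -> 180
BK 13.7: (23.9,-9) -> (37.6,-9) [heading=180, draw]
LT 270: heading 180 -> 90
RT 180: heading 90 -> 270
LT 90: heading 270 -> 0
LT 180: heading 0 -> 180
Final: pos=(37.6,-9), heading=180, 3 segment(s) drawn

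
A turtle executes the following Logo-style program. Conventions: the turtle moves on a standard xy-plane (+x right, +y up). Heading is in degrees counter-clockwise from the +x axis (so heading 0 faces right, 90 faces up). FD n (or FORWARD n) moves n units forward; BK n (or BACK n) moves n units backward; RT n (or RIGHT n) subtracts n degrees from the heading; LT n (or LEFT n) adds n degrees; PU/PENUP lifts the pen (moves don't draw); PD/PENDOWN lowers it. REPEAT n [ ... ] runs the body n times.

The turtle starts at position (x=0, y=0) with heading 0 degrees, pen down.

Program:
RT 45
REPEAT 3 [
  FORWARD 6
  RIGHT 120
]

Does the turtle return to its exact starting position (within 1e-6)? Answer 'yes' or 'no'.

Answer: yes

Derivation:
Executing turtle program step by step:
Start: pos=(0,0), heading=0, pen down
RT 45: heading 0 -> 315
REPEAT 3 [
  -- iteration 1/3 --
  FD 6: (0,0) -> (4.243,-4.243) [heading=315, draw]
  RT 120: heading 315 -> 195
  -- iteration 2/3 --
  FD 6: (4.243,-4.243) -> (-1.553,-5.796) [heading=195, draw]
  RT 120: heading 195 -> 75
  -- iteration 3/3 --
  FD 6: (-1.553,-5.796) -> (0,0) [heading=75, draw]
  RT 120: heading 75 -> 315
]
Final: pos=(0,0), heading=315, 3 segment(s) drawn

Start position: (0, 0)
Final position: (0, 0)
Distance = 0; < 1e-6 -> CLOSED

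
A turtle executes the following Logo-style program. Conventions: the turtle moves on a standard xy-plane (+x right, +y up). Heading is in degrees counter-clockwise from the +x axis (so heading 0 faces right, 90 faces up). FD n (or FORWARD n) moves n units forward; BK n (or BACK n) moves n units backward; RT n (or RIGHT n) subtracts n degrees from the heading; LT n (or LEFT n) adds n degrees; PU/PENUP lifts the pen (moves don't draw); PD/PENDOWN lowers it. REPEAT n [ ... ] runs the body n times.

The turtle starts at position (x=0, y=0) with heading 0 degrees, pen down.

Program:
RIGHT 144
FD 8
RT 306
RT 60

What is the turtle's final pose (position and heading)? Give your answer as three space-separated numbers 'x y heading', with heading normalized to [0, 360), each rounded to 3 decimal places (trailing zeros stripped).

Answer: -6.472 -4.702 210

Derivation:
Executing turtle program step by step:
Start: pos=(0,0), heading=0, pen down
RT 144: heading 0 -> 216
FD 8: (0,0) -> (-6.472,-4.702) [heading=216, draw]
RT 306: heading 216 -> 270
RT 60: heading 270 -> 210
Final: pos=(-6.472,-4.702), heading=210, 1 segment(s) drawn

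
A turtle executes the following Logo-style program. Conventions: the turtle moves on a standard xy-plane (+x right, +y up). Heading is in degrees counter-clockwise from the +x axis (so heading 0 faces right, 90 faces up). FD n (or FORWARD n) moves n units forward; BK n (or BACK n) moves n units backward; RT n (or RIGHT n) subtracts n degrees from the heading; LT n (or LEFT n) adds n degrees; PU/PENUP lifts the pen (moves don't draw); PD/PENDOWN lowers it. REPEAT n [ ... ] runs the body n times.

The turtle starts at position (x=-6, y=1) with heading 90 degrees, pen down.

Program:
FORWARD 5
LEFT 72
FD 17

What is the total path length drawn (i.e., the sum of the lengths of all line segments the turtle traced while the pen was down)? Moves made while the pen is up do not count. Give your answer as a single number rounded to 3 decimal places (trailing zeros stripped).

Executing turtle program step by step:
Start: pos=(-6,1), heading=90, pen down
FD 5: (-6,1) -> (-6,6) [heading=90, draw]
LT 72: heading 90 -> 162
FD 17: (-6,6) -> (-22.168,11.253) [heading=162, draw]
Final: pos=(-22.168,11.253), heading=162, 2 segment(s) drawn

Segment lengths:
  seg 1: (-6,1) -> (-6,6), length = 5
  seg 2: (-6,6) -> (-22.168,11.253), length = 17
Total = 22

Answer: 22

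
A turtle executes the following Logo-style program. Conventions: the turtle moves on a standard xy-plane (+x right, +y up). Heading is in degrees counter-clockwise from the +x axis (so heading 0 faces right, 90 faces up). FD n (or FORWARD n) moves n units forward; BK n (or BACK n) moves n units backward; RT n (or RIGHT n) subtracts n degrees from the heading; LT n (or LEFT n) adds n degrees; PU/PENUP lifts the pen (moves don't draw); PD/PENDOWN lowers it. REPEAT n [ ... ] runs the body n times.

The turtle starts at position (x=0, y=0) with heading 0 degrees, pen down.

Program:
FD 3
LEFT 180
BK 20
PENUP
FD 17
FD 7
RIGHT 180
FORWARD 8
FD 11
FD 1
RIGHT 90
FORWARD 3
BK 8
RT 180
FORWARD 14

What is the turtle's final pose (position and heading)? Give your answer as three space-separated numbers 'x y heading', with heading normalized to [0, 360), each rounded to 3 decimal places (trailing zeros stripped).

Executing turtle program step by step:
Start: pos=(0,0), heading=0, pen down
FD 3: (0,0) -> (3,0) [heading=0, draw]
LT 180: heading 0 -> 180
BK 20: (3,0) -> (23,0) [heading=180, draw]
PU: pen up
FD 17: (23,0) -> (6,0) [heading=180, move]
FD 7: (6,0) -> (-1,0) [heading=180, move]
RT 180: heading 180 -> 0
FD 8: (-1,0) -> (7,0) [heading=0, move]
FD 11: (7,0) -> (18,0) [heading=0, move]
FD 1: (18,0) -> (19,0) [heading=0, move]
RT 90: heading 0 -> 270
FD 3: (19,0) -> (19,-3) [heading=270, move]
BK 8: (19,-3) -> (19,5) [heading=270, move]
RT 180: heading 270 -> 90
FD 14: (19,5) -> (19,19) [heading=90, move]
Final: pos=(19,19), heading=90, 2 segment(s) drawn

Answer: 19 19 90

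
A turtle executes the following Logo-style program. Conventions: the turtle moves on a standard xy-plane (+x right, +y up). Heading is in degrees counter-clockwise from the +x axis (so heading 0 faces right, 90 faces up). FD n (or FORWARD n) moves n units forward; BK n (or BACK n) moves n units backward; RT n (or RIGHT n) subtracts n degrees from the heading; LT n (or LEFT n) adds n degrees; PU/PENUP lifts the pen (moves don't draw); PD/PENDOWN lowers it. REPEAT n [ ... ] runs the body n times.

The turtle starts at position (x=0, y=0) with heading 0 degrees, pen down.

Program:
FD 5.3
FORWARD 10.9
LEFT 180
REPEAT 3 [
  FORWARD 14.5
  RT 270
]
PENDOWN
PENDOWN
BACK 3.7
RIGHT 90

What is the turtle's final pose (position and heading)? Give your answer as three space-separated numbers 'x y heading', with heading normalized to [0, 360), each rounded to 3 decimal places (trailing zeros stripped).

Executing turtle program step by step:
Start: pos=(0,0), heading=0, pen down
FD 5.3: (0,0) -> (5.3,0) [heading=0, draw]
FD 10.9: (5.3,0) -> (16.2,0) [heading=0, draw]
LT 180: heading 0 -> 180
REPEAT 3 [
  -- iteration 1/3 --
  FD 14.5: (16.2,0) -> (1.7,0) [heading=180, draw]
  RT 270: heading 180 -> 270
  -- iteration 2/3 --
  FD 14.5: (1.7,0) -> (1.7,-14.5) [heading=270, draw]
  RT 270: heading 270 -> 0
  -- iteration 3/3 --
  FD 14.5: (1.7,-14.5) -> (16.2,-14.5) [heading=0, draw]
  RT 270: heading 0 -> 90
]
PD: pen down
PD: pen down
BK 3.7: (16.2,-14.5) -> (16.2,-18.2) [heading=90, draw]
RT 90: heading 90 -> 0
Final: pos=(16.2,-18.2), heading=0, 6 segment(s) drawn

Answer: 16.2 -18.2 0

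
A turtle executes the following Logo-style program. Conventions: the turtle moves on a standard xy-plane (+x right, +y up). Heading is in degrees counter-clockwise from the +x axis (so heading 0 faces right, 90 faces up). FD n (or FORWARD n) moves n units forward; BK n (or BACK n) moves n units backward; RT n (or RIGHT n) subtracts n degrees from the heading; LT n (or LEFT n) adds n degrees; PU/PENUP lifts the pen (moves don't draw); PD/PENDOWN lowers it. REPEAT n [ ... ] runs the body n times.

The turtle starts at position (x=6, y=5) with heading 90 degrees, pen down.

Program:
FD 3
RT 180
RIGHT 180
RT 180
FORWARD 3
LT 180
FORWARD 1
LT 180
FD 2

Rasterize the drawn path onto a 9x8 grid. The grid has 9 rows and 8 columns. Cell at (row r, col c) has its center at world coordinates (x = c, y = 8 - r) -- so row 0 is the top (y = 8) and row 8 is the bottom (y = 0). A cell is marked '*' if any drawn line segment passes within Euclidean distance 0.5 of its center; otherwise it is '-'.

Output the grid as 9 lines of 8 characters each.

Answer: ------*-
------*-
------*-
------*-
------*-
--------
--------
--------
--------

Derivation:
Segment 0: (6,5) -> (6,8)
Segment 1: (6,8) -> (6,5)
Segment 2: (6,5) -> (6,6)
Segment 3: (6,6) -> (6,4)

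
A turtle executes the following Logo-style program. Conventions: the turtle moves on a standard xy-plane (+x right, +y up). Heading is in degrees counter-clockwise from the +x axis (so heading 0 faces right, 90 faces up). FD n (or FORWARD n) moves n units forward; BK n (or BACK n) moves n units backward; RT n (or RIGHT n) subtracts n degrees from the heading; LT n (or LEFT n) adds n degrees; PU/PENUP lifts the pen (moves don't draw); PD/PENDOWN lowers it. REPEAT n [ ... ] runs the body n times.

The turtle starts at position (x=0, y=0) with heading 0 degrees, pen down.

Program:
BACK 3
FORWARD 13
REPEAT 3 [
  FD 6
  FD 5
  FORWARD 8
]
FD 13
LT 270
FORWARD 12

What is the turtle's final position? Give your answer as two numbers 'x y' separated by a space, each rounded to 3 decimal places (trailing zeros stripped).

Executing turtle program step by step:
Start: pos=(0,0), heading=0, pen down
BK 3: (0,0) -> (-3,0) [heading=0, draw]
FD 13: (-3,0) -> (10,0) [heading=0, draw]
REPEAT 3 [
  -- iteration 1/3 --
  FD 6: (10,0) -> (16,0) [heading=0, draw]
  FD 5: (16,0) -> (21,0) [heading=0, draw]
  FD 8: (21,0) -> (29,0) [heading=0, draw]
  -- iteration 2/3 --
  FD 6: (29,0) -> (35,0) [heading=0, draw]
  FD 5: (35,0) -> (40,0) [heading=0, draw]
  FD 8: (40,0) -> (48,0) [heading=0, draw]
  -- iteration 3/3 --
  FD 6: (48,0) -> (54,0) [heading=0, draw]
  FD 5: (54,0) -> (59,0) [heading=0, draw]
  FD 8: (59,0) -> (67,0) [heading=0, draw]
]
FD 13: (67,0) -> (80,0) [heading=0, draw]
LT 270: heading 0 -> 270
FD 12: (80,0) -> (80,-12) [heading=270, draw]
Final: pos=(80,-12), heading=270, 13 segment(s) drawn

Answer: 80 -12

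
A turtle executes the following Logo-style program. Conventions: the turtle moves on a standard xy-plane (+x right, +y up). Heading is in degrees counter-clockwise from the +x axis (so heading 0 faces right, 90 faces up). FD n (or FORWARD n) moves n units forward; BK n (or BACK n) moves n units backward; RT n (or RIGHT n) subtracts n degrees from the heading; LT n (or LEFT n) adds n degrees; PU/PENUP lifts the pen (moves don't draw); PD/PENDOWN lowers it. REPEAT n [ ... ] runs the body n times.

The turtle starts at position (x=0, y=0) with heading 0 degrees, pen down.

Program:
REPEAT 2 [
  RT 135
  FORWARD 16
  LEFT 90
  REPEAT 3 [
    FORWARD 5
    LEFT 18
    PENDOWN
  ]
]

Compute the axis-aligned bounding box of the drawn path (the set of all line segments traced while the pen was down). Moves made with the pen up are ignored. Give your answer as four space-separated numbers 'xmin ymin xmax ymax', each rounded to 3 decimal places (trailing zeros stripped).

Answer: -11.314 -35.33 6.011 0

Derivation:
Executing turtle program step by step:
Start: pos=(0,0), heading=0, pen down
REPEAT 2 [
  -- iteration 1/2 --
  RT 135: heading 0 -> 225
  FD 16: (0,0) -> (-11.314,-11.314) [heading=225, draw]
  LT 90: heading 225 -> 315
  REPEAT 3 [
    -- iteration 1/3 --
    FD 5: (-11.314,-11.314) -> (-7.778,-14.849) [heading=315, draw]
    LT 18: heading 315 -> 333
    PD: pen down
    -- iteration 2/3 --
    FD 5: (-7.778,-14.849) -> (-3.323,-17.119) [heading=333, draw]
    LT 18: heading 333 -> 351
    PD: pen down
    -- iteration 3/3 --
    FD 5: (-3.323,-17.119) -> (1.615,-17.901) [heading=351, draw]
    LT 18: heading 351 -> 9
    PD: pen down
  ]
  -- iteration 2/2 --
  RT 135: heading 9 -> 234
  FD 16: (1.615,-17.901) -> (-7.789,-30.846) [heading=234, draw]
  LT 90: heading 234 -> 324
  REPEAT 3 [
    -- iteration 1/3 --
    FD 5: (-7.789,-30.846) -> (-3.744,-33.785) [heading=324, draw]
    LT 18: heading 324 -> 342
    PD: pen down
    -- iteration 2/3 --
    FD 5: (-3.744,-33.785) -> (1.011,-35.33) [heading=342, draw]
    LT 18: heading 342 -> 0
    PD: pen down
    -- iteration 3/3 --
    FD 5: (1.011,-35.33) -> (6.011,-35.33) [heading=0, draw]
    LT 18: heading 0 -> 18
    PD: pen down
  ]
]
Final: pos=(6.011,-35.33), heading=18, 8 segment(s) drawn

Segment endpoints: x in {-11.314, -7.789, -7.778, -3.744, -3.323, 0, 1.011, 1.615, 6.011}, y in {-35.33, -33.785, -30.846, -17.901, -17.119, -14.849, -11.314, 0}
xmin=-11.314, ymin=-35.33, xmax=6.011, ymax=0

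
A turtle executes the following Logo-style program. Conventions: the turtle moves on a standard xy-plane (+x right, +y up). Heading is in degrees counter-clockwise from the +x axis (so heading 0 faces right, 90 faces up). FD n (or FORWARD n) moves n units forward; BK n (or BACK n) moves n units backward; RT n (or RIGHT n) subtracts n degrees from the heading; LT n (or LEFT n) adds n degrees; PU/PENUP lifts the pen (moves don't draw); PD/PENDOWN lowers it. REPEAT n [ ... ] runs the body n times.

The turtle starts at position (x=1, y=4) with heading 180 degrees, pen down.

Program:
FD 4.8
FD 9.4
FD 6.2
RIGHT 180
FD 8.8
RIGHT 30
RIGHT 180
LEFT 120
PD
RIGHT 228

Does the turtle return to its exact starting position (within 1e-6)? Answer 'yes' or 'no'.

Executing turtle program step by step:
Start: pos=(1,4), heading=180, pen down
FD 4.8: (1,4) -> (-3.8,4) [heading=180, draw]
FD 9.4: (-3.8,4) -> (-13.2,4) [heading=180, draw]
FD 6.2: (-13.2,4) -> (-19.4,4) [heading=180, draw]
RT 180: heading 180 -> 0
FD 8.8: (-19.4,4) -> (-10.6,4) [heading=0, draw]
RT 30: heading 0 -> 330
RT 180: heading 330 -> 150
LT 120: heading 150 -> 270
PD: pen down
RT 228: heading 270 -> 42
Final: pos=(-10.6,4), heading=42, 4 segment(s) drawn

Start position: (1, 4)
Final position: (-10.6, 4)
Distance = 11.6; >= 1e-6 -> NOT closed

Answer: no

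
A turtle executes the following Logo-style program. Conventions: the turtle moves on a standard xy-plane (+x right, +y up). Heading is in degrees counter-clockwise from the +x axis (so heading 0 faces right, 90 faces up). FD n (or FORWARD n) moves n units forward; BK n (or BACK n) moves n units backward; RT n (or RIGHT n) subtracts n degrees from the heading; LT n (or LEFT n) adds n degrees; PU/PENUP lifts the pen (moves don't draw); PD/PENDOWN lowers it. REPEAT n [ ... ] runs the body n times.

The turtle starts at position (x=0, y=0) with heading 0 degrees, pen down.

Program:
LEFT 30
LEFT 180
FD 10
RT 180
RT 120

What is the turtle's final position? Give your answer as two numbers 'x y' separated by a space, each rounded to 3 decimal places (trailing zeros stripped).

Executing turtle program step by step:
Start: pos=(0,0), heading=0, pen down
LT 30: heading 0 -> 30
LT 180: heading 30 -> 210
FD 10: (0,0) -> (-8.66,-5) [heading=210, draw]
RT 180: heading 210 -> 30
RT 120: heading 30 -> 270
Final: pos=(-8.66,-5), heading=270, 1 segment(s) drawn

Answer: -8.66 -5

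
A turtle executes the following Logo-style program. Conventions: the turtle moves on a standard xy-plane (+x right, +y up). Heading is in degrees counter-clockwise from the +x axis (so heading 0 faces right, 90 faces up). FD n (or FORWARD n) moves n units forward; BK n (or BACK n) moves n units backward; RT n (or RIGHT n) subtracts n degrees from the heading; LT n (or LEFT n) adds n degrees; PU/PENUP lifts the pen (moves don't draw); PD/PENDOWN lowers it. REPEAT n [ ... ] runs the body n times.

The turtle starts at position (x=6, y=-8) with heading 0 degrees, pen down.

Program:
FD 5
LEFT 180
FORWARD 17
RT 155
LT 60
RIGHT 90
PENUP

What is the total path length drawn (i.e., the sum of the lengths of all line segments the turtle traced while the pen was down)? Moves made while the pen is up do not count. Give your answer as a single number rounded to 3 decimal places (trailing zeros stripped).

Executing turtle program step by step:
Start: pos=(6,-8), heading=0, pen down
FD 5: (6,-8) -> (11,-8) [heading=0, draw]
LT 180: heading 0 -> 180
FD 17: (11,-8) -> (-6,-8) [heading=180, draw]
RT 155: heading 180 -> 25
LT 60: heading 25 -> 85
RT 90: heading 85 -> 355
PU: pen up
Final: pos=(-6,-8), heading=355, 2 segment(s) drawn

Segment lengths:
  seg 1: (6,-8) -> (11,-8), length = 5
  seg 2: (11,-8) -> (-6,-8), length = 17
Total = 22

Answer: 22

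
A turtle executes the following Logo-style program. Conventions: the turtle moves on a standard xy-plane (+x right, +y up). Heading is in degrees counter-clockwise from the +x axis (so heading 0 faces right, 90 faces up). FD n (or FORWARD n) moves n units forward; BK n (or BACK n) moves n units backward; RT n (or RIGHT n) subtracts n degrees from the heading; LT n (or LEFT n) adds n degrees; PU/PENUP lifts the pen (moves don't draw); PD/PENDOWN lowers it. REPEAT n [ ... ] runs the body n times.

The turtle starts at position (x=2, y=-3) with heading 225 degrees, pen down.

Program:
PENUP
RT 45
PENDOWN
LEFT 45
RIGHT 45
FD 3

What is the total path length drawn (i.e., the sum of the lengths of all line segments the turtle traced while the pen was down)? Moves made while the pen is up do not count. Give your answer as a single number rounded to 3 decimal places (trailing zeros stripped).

Executing turtle program step by step:
Start: pos=(2,-3), heading=225, pen down
PU: pen up
RT 45: heading 225 -> 180
PD: pen down
LT 45: heading 180 -> 225
RT 45: heading 225 -> 180
FD 3: (2,-3) -> (-1,-3) [heading=180, draw]
Final: pos=(-1,-3), heading=180, 1 segment(s) drawn

Segment lengths:
  seg 1: (2,-3) -> (-1,-3), length = 3
Total = 3

Answer: 3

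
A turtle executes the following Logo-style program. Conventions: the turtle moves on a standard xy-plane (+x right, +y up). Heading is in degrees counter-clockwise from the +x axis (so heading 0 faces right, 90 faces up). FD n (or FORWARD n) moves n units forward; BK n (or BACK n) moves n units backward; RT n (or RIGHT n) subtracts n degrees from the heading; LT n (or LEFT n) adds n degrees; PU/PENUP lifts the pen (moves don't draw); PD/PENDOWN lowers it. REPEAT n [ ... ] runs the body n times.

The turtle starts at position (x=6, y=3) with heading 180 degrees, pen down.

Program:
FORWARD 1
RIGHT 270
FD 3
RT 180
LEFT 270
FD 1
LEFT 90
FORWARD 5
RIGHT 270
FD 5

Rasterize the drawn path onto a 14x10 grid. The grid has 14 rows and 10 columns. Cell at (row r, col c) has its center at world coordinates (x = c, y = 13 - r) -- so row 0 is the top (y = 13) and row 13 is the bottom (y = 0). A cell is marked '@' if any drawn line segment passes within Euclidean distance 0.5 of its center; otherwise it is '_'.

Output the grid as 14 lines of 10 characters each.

Answer: __________
__________
__________
__________
__________
__________
__________
__________
_@@@@@@___
______@___
_____@@___
_____@@___
_____@@___
_____@@___

Derivation:
Segment 0: (6,3) -> (5,3)
Segment 1: (5,3) -> (5,0)
Segment 2: (5,0) -> (6,0)
Segment 3: (6,0) -> (6,5)
Segment 4: (6,5) -> (1,5)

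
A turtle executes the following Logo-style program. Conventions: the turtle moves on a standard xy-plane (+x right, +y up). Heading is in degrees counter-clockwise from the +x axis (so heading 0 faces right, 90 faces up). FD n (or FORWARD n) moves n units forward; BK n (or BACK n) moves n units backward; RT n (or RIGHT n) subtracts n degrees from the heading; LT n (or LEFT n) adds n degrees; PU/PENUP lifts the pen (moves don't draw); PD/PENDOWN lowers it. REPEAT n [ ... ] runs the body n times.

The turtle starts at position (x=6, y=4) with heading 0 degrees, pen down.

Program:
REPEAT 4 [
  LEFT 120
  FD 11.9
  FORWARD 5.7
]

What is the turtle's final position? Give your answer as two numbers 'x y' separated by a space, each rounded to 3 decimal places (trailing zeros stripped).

Answer: -2.8 19.242

Derivation:
Executing turtle program step by step:
Start: pos=(6,4), heading=0, pen down
REPEAT 4 [
  -- iteration 1/4 --
  LT 120: heading 0 -> 120
  FD 11.9: (6,4) -> (0.05,14.306) [heading=120, draw]
  FD 5.7: (0.05,14.306) -> (-2.8,19.242) [heading=120, draw]
  -- iteration 2/4 --
  LT 120: heading 120 -> 240
  FD 11.9: (-2.8,19.242) -> (-8.75,8.936) [heading=240, draw]
  FD 5.7: (-8.75,8.936) -> (-11.6,4) [heading=240, draw]
  -- iteration 3/4 --
  LT 120: heading 240 -> 0
  FD 11.9: (-11.6,4) -> (0.3,4) [heading=0, draw]
  FD 5.7: (0.3,4) -> (6,4) [heading=0, draw]
  -- iteration 4/4 --
  LT 120: heading 0 -> 120
  FD 11.9: (6,4) -> (0.05,14.306) [heading=120, draw]
  FD 5.7: (0.05,14.306) -> (-2.8,19.242) [heading=120, draw]
]
Final: pos=(-2.8,19.242), heading=120, 8 segment(s) drawn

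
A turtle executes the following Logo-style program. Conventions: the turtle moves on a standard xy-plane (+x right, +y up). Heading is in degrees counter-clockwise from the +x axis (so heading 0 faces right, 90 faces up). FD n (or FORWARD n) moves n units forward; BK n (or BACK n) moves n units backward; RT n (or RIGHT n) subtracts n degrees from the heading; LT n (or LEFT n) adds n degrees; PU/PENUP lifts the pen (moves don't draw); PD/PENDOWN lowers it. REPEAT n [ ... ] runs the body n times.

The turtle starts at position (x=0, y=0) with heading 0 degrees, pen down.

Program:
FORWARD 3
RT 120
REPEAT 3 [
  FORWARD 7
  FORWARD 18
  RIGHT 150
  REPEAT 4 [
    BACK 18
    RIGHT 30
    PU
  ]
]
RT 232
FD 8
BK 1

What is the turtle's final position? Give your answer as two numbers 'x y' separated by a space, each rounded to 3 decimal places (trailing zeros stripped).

Executing turtle program step by step:
Start: pos=(0,0), heading=0, pen down
FD 3: (0,0) -> (3,0) [heading=0, draw]
RT 120: heading 0 -> 240
REPEAT 3 [
  -- iteration 1/3 --
  FD 7: (3,0) -> (-0.5,-6.062) [heading=240, draw]
  FD 18: (-0.5,-6.062) -> (-9.5,-21.651) [heading=240, draw]
  RT 150: heading 240 -> 90
  REPEAT 4 [
    -- iteration 1/4 --
    BK 18: (-9.5,-21.651) -> (-9.5,-39.651) [heading=90, draw]
    RT 30: heading 90 -> 60
    PU: pen up
    -- iteration 2/4 --
    BK 18: (-9.5,-39.651) -> (-18.5,-55.239) [heading=60, move]
    RT 30: heading 60 -> 30
    PU: pen up
    -- iteration 3/4 --
    BK 18: (-18.5,-55.239) -> (-34.088,-64.239) [heading=30, move]
    RT 30: heading 30 -> 0
    PU: pen up
    -- iteration 4/4 --
    BK 18: (-34.088,-64.239) -> (-52.088,-64.239) [heading=0, move]
    RT 30: heading 0 -> 330
    PU: pen up
  ]
  -- iteration 2/3 --
  FD 7: (-52.088,-64.239) -> (-46.026,-67.739) [heading=330, move]
  FD 18: (-46.026,-67.739) -> (-30.438,-76.739) [heading=330, move]
  RT 150: heading 330 -> 180
  REPEAT 4 [
    -- iteration 1/4 --
    BK 18: (-30.438,-76.739) -> (-12.438,-76.739) [heading=180, move]
    RT 30: heading 180 -> 150
    PU: pen up
    -- iteration 2/4 --
    BK 18: (-12.438,-76.739) -> (3.151,-85.739) [heading=150, move]
    RT 30: heading 150 -> 120
    PU: pen up
    -- iteration 3/4 --
    BK 18: (3.151,-85.739) -> (12.151,-101.328) [heading=120, move]
    RT 30: heading 120 -> 90
    PU: pen up
    -- iteration 4/4 --
    BK 18: (12.151,-101.328) -> (12.151,-119.328) [heading=90, move]
    RT 30: heading 90 -> 60
    PU: pen up
  ]
  -- iteration 3/3 --
  FD 7: (12.151,-119.328) -> (15.651,-113.265) [heading=60, move]
  FD 18: (15.651,-113.265) -> (24.651,-97.677) [heading=60, move]
  RT 150: heading 60 -> 270
  REPEAT 4 [
    -- iteration 1/4 --
    BK 18: (24.651,-97.677) -> (24.651,-79.677) [heading=270, move]
    RT 30: heading 270 -> 240
    PU: pen up
    -- iteration 2/4 --
    BK 18: (24.651,-79.677) -> (33.651,-64.088) [heading=240, move]
    RT 30: heading 240 -> 210
    PU: pen up
    -- iteration 3/4 --
    BK 18: (33.651,-64.088) -> (49.239,-55.088) [heading=210, move]
    RT 30: heading 210 -> 180
    PU: pen up
    -- iteration 4/4 --
    BK 18: (49.239,-55.088) -> (67.239,-55.088) [heading=180, move]
    RT 30: heading 180 -> 150
    PU: pen up
  ]
]
RT 232: heading 150 -> 278
FD 8: (67.239,-55.088) -> (68.352,-63.011) [heading=278, move]
BK 1: (68.352,-63.011) -> (68.213,-62.02) [heading=278, move]
Final: pos=(68.213,-62.02), heading=278, 4 segment(s) drawn

Answer: 68.213 -62.02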